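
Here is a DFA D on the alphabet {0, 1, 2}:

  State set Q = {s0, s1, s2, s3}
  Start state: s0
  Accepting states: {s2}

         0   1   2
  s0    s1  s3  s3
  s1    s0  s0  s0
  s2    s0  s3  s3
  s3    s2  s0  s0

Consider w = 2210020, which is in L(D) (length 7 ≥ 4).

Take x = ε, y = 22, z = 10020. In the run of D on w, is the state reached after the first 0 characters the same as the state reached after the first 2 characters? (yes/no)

yes

State sequence: s0 -2-> s3 -2-> s0

After x (step 0): s0. After xy (step 2): s0.
They match, so y = 22 drives D around a cycle from s0 back to itself; pumping y any number of times keeps D in s0 before reading z, and xyⁱz ∈ L(D) for every i ≥ 0.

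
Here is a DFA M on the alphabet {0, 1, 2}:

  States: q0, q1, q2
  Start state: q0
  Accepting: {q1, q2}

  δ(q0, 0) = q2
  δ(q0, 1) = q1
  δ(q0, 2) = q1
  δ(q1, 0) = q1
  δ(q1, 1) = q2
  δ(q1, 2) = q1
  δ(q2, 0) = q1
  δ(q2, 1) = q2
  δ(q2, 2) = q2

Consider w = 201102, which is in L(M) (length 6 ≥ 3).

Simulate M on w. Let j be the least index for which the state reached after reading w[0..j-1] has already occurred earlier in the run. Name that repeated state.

State sequence: q0 -2-> q1 -0-> q1 -1-> q2 -1-> q2 -0-> q1 -2-> q1
First repeat at step 2: q1 was already visited.

The earliest repeat is at step j = 2: M is in q1, which it already visited at step i = 1.
Since M has 3 states, any run of length ≥ 3 visits 3+1 states, so by pigeonhole some state repeats within the first 3 steps — that repeat gives the pumpable loop.

q1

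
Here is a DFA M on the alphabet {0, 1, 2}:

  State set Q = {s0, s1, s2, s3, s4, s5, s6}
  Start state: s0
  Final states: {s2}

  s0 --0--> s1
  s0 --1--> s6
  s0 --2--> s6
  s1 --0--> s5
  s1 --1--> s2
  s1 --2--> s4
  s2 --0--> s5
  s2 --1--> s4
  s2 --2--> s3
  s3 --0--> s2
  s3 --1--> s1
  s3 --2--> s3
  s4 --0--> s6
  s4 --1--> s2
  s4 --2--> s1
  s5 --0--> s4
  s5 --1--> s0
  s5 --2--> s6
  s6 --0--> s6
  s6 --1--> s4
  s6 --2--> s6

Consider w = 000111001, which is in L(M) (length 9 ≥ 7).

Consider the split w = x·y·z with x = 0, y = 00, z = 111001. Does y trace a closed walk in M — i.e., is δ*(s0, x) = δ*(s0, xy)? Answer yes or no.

no

State sequence: s0 -0-> s1 -0-> s5 -0-> s4

After x (step 1): s1. After xy (step 3): s4.
They differ (s1 ≠ s4), so y is not a cycle from the state after x; this split is not the one the pumping-lemma construction produces, and pumping y need not keep the string in L(M).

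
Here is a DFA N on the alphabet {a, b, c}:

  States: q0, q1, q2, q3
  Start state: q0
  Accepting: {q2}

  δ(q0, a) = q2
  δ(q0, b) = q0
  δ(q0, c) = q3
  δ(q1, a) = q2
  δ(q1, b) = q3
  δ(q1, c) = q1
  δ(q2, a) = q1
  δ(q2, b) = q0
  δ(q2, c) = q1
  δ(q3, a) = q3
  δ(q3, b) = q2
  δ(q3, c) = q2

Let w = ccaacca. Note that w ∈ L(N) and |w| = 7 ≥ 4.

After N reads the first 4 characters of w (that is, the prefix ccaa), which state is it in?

q2

Run of N on the first 4 characters of w = c c a a:
  step 0: q0  (start)
  step 1: q3  (read c: q0→q3)
  step 2: q2  (read c: q3→q2)
  step 3: q1  (read a: q2→q1)
  step 4: q2  (read a: q1→q2)

After reading 4 characters, N is in state q2.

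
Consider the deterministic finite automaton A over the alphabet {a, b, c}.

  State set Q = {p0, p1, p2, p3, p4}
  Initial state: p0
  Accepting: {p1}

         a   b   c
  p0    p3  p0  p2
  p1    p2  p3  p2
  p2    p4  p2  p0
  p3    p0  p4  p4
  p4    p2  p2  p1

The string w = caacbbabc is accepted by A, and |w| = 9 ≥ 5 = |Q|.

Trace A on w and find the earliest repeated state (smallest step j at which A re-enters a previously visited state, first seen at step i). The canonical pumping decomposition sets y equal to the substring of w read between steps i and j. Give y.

Run of A on w = c a a c b b a b c:
  step 0: p0  (start)
  step 1: p2  (read c: p0→p2)
  step 2: p4  (read a: p2→p4)
  step 3: p2  (read a: p4→p2)   ← first repeat (p2 seen earlier)
  step 4: p0  (read c: p2→p0)
  step 5: p0  (read b: p0→p0)
  step 6: p0  (read b: p0→p0)
  step 7: p3  (read a: p0→p3)
  step 8: p4  (read b: p3→p4)
  step 9: p1  (read c: p4→p1)

So i = 1, j = 3, giving x = w[0:1] = c, y = w[1:3] = aa, z = w[3:9] = cbbabc.
Check: |xy| = 3 ≤ 5 and |y| = 2 ≥ 1. Reading y takes A from p2 back to p2, so every xyⁱz is accepted.

aa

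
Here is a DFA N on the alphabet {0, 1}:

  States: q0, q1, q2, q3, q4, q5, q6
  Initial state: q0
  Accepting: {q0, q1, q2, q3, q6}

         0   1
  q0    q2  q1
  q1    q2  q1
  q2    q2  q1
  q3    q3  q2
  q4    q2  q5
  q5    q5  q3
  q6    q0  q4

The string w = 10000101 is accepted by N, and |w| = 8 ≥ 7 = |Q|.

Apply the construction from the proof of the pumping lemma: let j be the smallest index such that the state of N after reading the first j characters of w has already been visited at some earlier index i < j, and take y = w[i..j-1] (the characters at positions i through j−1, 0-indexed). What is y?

0

Run of N on w = 1 0 0 0 0 1 0 1:
  step 0: q0  (start)
  step 1: q1  (read 1: q0→q1)
  step 2: q2  (read 0: q1→q2)
  step 3: q2  (read 0: q2→q2)   ← first repeat (q2 seen earlier)
  step 4: q2  (read 0: q2→q2)
  step 5: q2  (read 0: q2→q2)
  step 6: q1  (read 1: q2→q1)
  step 7: q2  (read 0: q1→q2)
  step 8: q1  (read 1: q2→q1)

So i = 2, j = 3, giving x = w[0:2] = 10, y = w[2:3] = 0, z = w[3:8] = 00101.
Check: |xy| = 3 ≤ 7 and |y| = 1 ≥ 1. Reading y takes N from q2 back to q2, so every xyⁱz is accepted.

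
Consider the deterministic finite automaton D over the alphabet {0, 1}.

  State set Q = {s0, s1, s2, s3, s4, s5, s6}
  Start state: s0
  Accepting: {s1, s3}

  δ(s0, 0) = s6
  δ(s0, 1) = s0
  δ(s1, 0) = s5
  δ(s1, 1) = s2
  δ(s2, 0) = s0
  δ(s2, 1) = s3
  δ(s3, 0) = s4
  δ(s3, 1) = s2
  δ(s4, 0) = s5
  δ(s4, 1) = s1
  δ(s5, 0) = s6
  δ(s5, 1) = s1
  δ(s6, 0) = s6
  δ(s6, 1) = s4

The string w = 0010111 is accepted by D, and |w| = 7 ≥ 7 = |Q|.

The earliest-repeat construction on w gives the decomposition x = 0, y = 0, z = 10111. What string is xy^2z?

00010111

xy^2z = 0·0·0·10111 = 00010111.
Reading y = 0 takes D from s6 back to s6, so after x·y·y the machine is still in s6, and z then leads to the accepting state s3. Hence 00010111 ∈ L(D).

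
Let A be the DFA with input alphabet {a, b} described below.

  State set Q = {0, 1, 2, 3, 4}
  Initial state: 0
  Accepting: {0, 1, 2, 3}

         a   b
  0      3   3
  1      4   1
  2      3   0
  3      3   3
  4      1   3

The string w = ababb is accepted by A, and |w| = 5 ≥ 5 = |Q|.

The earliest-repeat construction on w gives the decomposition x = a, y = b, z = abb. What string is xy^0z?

aabb

xy⁰z = xz = a·abb = aabb.
Reading y = b takes A from 3 back to 3, so after x the machine is still in 3, and z then leads to the accepting state 3. Hence aabb ∈ L(A).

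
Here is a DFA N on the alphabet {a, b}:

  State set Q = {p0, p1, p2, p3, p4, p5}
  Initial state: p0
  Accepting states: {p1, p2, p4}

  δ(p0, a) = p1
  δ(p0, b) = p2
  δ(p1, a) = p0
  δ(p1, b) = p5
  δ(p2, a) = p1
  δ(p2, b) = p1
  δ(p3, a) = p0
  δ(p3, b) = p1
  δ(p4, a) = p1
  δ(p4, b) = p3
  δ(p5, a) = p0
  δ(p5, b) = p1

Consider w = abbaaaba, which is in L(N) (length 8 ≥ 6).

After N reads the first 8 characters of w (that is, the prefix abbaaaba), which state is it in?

Run of N on the first 8 characters of w = a b b a a a b a:
  step 0: p0  (start)
  step 1: p1  (read a: p0→p1)
  step 2: p5  (read b: p1→p5)
  step 3: p1  (read b: p5→p1)
  step 4: p0  (read a: p1→p0)
  step 5: p1  (read a: p0→p1)
  step 6: p0  (read a: p1→p0)
  step 7: p2  (read b: p0→p2)
  step 8: p1  (read a: p2→p1)

After reading 8 characters, N is in state p1.

p1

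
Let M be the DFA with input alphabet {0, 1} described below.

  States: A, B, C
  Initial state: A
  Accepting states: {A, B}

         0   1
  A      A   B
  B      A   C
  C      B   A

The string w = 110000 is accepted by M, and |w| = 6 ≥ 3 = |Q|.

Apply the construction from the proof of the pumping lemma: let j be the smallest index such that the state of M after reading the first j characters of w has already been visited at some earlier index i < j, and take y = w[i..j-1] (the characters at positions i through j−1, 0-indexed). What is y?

Run of M on w = 1 1 0 0 0 0:
  step 0: A  (start)
  step 1: B  (read 1: A→B)
  step 2: C  (read 1: B→C)
  step 3: B  (read 0: C→B)   ← first repeat (B seen earlier)
  step 4: A  (read 0: B→A)
  step 5: A  (read 0: A→A)
  step 6: A  (read 0: A→A)

So i = 1, j = 3, giving x = w[0:1] = 1, y = w[1:3] = 10, z = w[3:6] = 000.
Check: |xy| = 3 ≤ 3 and |y| = 2 ≥ 1. Reading y takes M from B back to B, so every xyⁱz is accepted.

10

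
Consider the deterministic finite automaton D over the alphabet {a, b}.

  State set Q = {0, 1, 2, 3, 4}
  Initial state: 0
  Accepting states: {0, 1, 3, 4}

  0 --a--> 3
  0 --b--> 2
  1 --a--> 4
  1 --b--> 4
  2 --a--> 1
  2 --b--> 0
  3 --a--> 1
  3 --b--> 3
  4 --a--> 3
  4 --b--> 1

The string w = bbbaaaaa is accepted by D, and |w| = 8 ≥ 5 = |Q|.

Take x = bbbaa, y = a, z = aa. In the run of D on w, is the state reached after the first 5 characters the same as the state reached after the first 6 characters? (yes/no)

no

Run of D on the first 6 characters of w = b b b a a a:
  step 0: 0  (start)
  step 1: 2  (read b: 0→2)
  step 2: 0  (read b: 2→0)
  step 3: 2  (read b: 0→2)
  step 4: 1  (read a: 2→1)
  step 5: 4  (read a: 1→4)
  step 6: 3  (read a: 4→3)

After x (step 5): 4. After xy (step 6): 3.
They differ (4 ≠ 3), so y is not a cycle from the state after x; this split is not the one the pumping-lemma construction produces, and pumping y need not keep the string in L(D).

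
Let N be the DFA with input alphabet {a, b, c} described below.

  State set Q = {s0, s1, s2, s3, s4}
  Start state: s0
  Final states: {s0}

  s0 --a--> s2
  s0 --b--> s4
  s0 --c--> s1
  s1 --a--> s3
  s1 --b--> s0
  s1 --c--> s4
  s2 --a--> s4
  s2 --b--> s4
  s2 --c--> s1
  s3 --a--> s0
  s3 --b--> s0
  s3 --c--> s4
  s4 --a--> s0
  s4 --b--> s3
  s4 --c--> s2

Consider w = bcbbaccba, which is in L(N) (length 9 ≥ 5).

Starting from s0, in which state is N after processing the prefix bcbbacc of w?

s4

State sequence: s0 -b-> s4 -c-> s2 -b-> s4 -b-> s3 -a-> s0 -c-> s1 -c-> s4

After reading 7 characters, N is in state s4.
(This kind of state-tracing is the core of the pumping-lemma construction: with 5 states, pigeonhole forces a repeat within the first 5 steps.)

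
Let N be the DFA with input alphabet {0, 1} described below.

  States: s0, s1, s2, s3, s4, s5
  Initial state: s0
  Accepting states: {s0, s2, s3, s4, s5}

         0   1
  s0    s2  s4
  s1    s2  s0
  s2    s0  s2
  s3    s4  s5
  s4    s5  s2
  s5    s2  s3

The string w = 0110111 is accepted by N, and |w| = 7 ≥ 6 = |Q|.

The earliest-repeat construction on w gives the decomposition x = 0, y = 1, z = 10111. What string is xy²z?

01110111

xy^2z = 0·1·1·10111 = 01110111.
Reading y = 1 takes N from s2 back to s2, so after x·y·y the machine is still in s2, and z then leads to the accepting state s2. Hence 01110111 ∈ L(N).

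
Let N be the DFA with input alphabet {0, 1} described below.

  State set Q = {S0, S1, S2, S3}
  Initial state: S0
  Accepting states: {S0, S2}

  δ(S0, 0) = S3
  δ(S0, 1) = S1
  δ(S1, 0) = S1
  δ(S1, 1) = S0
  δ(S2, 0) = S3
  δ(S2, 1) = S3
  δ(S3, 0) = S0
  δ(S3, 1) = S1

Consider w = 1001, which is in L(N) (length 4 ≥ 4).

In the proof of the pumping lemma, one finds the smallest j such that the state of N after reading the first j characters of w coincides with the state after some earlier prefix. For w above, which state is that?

State sequence: S0 -1-> S1 -0-> S1 -0-> S1 -1-> S0
First repeat at step 2: S1 was already visited.

The earliest repeat is at step j = 2: N is in S1, which it already visited at step i = 1.
The DFA has 4 states, so the proof of the pumping lemma guarantees a repeated state among the first 4+1 visited; the segment between the two visits is the pumpable y.

S1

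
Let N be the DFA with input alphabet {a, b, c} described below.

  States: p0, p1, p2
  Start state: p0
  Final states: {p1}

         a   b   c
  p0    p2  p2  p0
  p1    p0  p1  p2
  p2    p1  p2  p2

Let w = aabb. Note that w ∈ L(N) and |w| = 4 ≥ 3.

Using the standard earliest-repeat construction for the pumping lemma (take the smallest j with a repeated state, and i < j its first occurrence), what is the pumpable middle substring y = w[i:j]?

b

Run of N on w = a a b b:
  step 0: p0  (start)
  step 1: p2  (read a: p0→p2)
  step 2: p1  (read a: p2→p1)
  step 3: p1  (read b: p1→p1)   ← first repeat (p1 seen earlier)
  step 4: p1  (read b: p1→p1)

So i = 2, j = 3, giving x = w[0:2] = aa, y = w[2:3] = b, z = w[3:4] = b.
Check: |xy| = 3 ≤ 3 and |y| = 1 ≥ 1. Reading y takes N from p1 back to p1, so every xyⁱz is accepted.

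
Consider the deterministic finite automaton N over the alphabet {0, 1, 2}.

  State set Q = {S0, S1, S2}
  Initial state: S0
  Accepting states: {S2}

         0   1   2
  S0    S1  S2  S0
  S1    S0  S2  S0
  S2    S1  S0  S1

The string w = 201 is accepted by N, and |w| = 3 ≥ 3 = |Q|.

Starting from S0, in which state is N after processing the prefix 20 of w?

S1

State sequence: S0 -2-> S0 -0-> S1

After reading 2 characters, N is in state S1.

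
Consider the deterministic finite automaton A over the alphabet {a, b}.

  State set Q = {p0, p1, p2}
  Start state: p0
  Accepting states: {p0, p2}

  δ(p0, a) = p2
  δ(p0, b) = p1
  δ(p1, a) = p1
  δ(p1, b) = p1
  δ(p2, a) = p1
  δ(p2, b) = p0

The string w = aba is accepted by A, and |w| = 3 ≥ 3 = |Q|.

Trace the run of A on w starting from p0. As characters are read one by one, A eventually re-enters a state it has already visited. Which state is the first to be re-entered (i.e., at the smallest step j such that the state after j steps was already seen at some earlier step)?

Run of A on w = a b a:
  step 0: p0  (start)
  step 1: p2  (read a: p0→p2)
  step 2: p0  (read b: p2→p0)   ← first repeat (p0 seen earlier)
  step 3: p2  (read a: p0→p2)

The earliest repeat is at step j = 2: A is in p0, which it already visited at step i = 0.

p0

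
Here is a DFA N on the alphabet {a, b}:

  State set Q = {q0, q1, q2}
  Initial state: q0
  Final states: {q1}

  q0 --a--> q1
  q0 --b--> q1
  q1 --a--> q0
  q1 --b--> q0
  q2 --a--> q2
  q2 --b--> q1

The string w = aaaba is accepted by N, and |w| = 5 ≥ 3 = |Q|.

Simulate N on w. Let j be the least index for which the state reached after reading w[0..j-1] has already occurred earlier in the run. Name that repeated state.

Run of N on w = a a a b a:
  step 0: q0  (start)
  step 1: q1  (read a: q0→q1)
  step 2: q0  (read a: q1→q0)   ← first repeat (q0 seen earlier)
  step 3: q1  (read a: q0→q1)
  step 4: q0  (read b: q1→q0)
  step 5: q1  (read a: q0→q1)

The earliest repeat is at step j = 2: N is in q0, which it already visited at step i = 0.

q0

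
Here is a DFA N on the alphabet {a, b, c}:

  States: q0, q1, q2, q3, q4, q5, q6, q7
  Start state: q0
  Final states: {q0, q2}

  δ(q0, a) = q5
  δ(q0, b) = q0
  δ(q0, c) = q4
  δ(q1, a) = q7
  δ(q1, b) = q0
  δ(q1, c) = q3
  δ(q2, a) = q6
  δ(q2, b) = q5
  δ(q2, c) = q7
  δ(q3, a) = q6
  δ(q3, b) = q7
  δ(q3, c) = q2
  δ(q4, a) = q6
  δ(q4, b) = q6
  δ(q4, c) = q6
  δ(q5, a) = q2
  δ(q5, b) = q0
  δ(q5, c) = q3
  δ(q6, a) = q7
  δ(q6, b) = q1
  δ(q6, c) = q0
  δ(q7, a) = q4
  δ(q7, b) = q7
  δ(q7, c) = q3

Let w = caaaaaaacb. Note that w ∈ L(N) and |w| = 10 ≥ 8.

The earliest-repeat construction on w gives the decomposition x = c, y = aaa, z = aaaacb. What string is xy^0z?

caaaacb

xy⁰z = xz = c·aaaacb = caaaacb.
Reading y = aaa takes N from q4 back to q4, so after x the machine is still in q4, and z then leads to the accepting state q0. Hence caaaacb ∈ L(N).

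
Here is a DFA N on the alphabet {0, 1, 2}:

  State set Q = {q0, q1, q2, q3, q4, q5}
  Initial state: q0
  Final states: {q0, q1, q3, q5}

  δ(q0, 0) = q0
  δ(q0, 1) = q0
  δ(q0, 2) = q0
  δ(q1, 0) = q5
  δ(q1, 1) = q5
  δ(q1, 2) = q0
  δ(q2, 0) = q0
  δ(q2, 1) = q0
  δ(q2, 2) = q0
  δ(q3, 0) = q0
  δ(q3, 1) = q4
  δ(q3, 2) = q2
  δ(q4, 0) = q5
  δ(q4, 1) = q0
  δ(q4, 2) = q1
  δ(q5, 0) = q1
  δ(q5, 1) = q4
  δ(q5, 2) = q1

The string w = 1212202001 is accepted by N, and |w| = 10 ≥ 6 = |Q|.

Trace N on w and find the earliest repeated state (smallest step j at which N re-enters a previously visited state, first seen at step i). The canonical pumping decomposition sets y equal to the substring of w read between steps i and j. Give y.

1

Run of N on w = 1 2 1 2 2 0 2 0 0 1:
  step 0: q0  (start)
  step 1: q0  (read 1: q0→q0)   ← first repeat (q0 seen earlier)
  step 2: q0  (read 2: q0→q0)
  step 3: q0  (read 1: q0→q0)
  step 4: q0  (read 2: q0→q0)
  step 5: q0  (read 2: q0→q0)
  step 6: q0  (read 0: q0→q0)
  step 7: q0  (read 2: q0→q0)
  step 8: q0  (read 0: q0→q0)
  step 9: q0  (read 0: q0→q0)
  step 10: q0  (read 1: q0→q0)

So i = 0, j = 1, giving x = w[0:0] = ε, y = w[0:1] = 1, z = w[1:10] = 212202001.
Check: |xy| = 1 ≤ 6 and |y| = 1 ≥ 1. Reading y takes N from q0 back to q0, so every xyⁱz is accepted.
Since N has 6 states, any run of length ≥ 6 visits 6+1 states, so by pigeonhole some state repeats within the first 6 steps — that repeat gives the pumpable loop.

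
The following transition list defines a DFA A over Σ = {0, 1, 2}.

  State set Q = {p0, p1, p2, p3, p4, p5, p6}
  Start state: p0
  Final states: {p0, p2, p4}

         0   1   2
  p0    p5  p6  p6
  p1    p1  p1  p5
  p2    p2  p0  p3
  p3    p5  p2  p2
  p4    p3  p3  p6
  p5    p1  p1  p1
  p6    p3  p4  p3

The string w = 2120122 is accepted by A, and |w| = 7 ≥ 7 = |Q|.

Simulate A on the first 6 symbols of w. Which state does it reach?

State sequence: p0 -2-> p6 -1-> p4 -2-> p6 -0-> p3 -1-> p2 -2-> p3

After reading 6 characters, A is in state p3.
(This kind of state-tracing is the core of the pumping-lemma construction: with 7 states, pigeonhole forces a repeat within the first 7 steps.)

p3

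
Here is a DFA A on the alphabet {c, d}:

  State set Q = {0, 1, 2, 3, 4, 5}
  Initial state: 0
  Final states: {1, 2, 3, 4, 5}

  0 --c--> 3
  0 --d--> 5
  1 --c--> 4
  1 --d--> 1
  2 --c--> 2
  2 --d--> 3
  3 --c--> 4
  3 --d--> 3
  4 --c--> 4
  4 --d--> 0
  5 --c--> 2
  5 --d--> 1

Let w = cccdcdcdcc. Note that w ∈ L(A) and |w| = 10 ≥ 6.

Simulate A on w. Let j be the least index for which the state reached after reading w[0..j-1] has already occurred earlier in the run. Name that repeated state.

State sequence: 0 -c-> 3 -c-> 4 -c-> 4 -d-> 0 -c-> 3 -d-> 3 -c-> 4 -d-> 0 -c-> 3 -c-> 4
First repeat at step 3: 4 was already visited.

The earliest repeat is at step j = 3: A is in 4, which it already visited at step i = 2.
The DFA has 6 states, so the proof of the pumping lemma guarantees a repeated state among the first 6+1 visited; the segment between the two visits is the pumpable y.

4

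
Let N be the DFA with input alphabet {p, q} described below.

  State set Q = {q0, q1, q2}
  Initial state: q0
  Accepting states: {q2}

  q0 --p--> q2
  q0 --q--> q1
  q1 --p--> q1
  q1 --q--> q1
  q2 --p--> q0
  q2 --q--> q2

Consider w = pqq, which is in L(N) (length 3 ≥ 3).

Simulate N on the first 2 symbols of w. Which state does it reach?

Run of N on the first 2 characters of w = p q:
  step 0: q0  (start)
  step 1: q2  (read p: q0→q2)
  step 2: q2  (read q: q2→q2)

After reading 2 characters, N is in state q2.

q2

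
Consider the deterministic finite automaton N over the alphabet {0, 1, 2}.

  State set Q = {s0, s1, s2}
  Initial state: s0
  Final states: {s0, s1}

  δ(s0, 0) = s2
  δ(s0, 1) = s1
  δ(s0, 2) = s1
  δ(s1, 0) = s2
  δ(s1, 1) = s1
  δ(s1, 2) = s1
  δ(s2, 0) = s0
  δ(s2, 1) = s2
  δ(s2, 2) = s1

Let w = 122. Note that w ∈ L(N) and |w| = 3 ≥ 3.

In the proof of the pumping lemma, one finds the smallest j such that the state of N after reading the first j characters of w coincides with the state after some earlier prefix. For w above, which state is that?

Run of N on w = 1 2 2:
  step 0: s0  (start)
  step 1: s1  (read 1: s0→s1)
  step 2: s1  (read 2: s1→s1)   ← first repeat (s1 seen earlier)
  step 3: s1  (read 2: s1→s1)

The earliest repeat is at step j = 2: N is in s1, which it already visited at step i = 1.

s1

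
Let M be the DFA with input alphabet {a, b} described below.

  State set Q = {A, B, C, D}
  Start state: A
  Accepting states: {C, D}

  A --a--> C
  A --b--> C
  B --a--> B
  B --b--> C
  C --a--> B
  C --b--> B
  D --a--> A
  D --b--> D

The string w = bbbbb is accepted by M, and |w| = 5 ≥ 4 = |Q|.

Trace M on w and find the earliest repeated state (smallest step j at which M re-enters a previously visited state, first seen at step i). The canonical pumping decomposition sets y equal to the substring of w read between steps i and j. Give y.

bb

State sequence: A -b-> C -b-> B -b-> C -b-> B -b-> C
First repeat at step 3: C was already visited.

So i = 1, j = 3, giving x = w[0:1] = b, y = w[1:3] = bb, z = w[3:5] = bb.
Check: |xy| = 3 ≤ 4 and |y| = 2 ≥ 1. Reading y takes M from C back to C, so every xyⁱz is accepted.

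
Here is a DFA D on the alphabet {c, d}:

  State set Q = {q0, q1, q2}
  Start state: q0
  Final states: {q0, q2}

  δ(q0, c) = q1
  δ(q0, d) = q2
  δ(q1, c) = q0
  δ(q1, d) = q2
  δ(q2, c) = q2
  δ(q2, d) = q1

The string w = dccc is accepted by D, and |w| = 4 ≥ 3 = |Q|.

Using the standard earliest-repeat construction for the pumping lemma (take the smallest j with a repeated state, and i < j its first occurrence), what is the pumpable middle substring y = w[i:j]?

c

State sequence: q0 -d-> q2 -c-> q2 -c-> q2 -c-> q2
First repeat at step 2: q2 was already visited.

So i = 1, j = 2, giving x = w[0:1] = d, y = w[1:2] = c, z = w[2:4] = cc.
Check: |xy| = 2 ≤ 3 and |y| = 1 ≥ 1. Reading y takes D from q2 back to q2, so every xyⁱz is accepted.
Since D has 3 states, any run of length ≥ 3 visits 3+1 states, so by pigeonhole some state repeats within the first 3 steps — that repeat gives the pumpable loop.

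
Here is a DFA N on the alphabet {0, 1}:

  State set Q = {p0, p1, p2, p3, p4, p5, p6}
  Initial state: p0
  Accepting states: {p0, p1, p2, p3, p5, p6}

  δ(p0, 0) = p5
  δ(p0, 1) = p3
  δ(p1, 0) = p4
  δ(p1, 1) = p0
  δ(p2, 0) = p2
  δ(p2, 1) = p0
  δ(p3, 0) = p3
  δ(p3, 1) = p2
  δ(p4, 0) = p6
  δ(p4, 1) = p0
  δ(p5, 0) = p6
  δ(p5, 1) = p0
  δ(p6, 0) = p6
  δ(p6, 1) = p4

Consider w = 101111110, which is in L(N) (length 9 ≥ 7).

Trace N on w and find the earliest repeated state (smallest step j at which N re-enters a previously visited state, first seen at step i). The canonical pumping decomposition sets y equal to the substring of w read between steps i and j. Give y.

Run of N on w = 1 0 1 1 1 1 1 1 0:
  step 0: p0  (start)
  step 1: p3  (read 1: p0→p3)
  step 2: p3  (read 0: p3→p3)   ← first repeat (p3 seen earlier)
  step 3: p2  (read 1: p3→p2)
  step 4: p0  (read 1: p2→p0)
  step 5: p3  (read 1: p0→p3)
  step 6: p2  (read 1: p3→p2)
  step 7: p0  (read 1: p2→p0)
  step 8: p3  (read 1: p0→p3)
  step 9: p3  (read 0: p3→p3)

So i = 1, j = 2, giving x = w[0:1] = 1, y = w[1:2] = 0, z = w[2:9] = 1111110.
Check: |xy| = 2 ≤ 7 and |y| = 1 ≥ 1. Reading y takes N from p3 back to p3, so every xyⁱz is accepted.

0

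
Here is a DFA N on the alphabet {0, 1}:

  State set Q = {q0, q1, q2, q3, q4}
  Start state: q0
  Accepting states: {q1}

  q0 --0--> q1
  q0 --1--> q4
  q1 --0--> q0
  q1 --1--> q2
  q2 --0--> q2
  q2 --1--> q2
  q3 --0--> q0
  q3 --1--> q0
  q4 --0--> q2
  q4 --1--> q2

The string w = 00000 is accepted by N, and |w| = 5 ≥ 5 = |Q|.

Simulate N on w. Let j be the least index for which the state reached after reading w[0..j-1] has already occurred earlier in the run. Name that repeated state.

State sequence: q0 -0-> q1 -0-> q0 -0-> q1 -0-> q0 -0-> q1
First repeat at step 2: q0 was already visited.

The earliest repeat is at step j = 2: N is in q0, which it already visited at step i = 0.
Pumping length from the standard proof: p = 5 (the number of states). The repeated state found above gives |xy| = j ≤ 5 and |y| = j − i ≥ 1.

q0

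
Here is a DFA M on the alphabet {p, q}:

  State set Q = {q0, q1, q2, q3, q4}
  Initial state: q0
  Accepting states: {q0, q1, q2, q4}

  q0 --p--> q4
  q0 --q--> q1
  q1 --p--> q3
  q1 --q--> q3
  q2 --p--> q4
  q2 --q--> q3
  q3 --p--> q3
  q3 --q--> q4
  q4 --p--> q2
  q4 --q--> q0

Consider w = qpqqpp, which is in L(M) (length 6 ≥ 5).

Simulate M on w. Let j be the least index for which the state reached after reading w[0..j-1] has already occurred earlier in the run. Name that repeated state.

State sequence: q0 -q-> q1 -p-> q3 -q-> q4 -q-> q0 -p-> q4 -p-> q2
First repeat at step 4: q0 was already visited.

The earliest repeat is at step j = 4: M is in q0, which it already visited at step i = 0.

q0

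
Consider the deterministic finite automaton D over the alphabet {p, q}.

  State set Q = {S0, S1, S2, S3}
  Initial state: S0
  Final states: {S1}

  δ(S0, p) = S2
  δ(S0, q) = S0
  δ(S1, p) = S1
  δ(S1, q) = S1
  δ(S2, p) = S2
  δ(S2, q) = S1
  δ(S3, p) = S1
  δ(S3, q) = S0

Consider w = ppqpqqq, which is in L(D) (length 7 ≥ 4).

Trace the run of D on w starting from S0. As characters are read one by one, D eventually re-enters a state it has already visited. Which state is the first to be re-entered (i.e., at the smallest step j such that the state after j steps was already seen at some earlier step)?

S2

Run of D on w = p p q p q q q:
  step 0: S0  (start)
  step 1: S2  (read p: S0→S2)
  step 2: S2  (read p: S2→S2)   ← first repeat (S2 seen earlier)
  step 3: S1  (read q: S2→S1)
  step 4: S1  (read p: S1→S1)
  step 5: S1  (read q: S1→S1)
  step 6: S1  (read q: S1→S1)
  step 7: S1  (read q: S1→S1)

The earliest repeat is at step j = 2: D is in S2, which it already visited at step i = 1.
Since D has 4 states, any run of length ≥ 4 visits 4+1 states, so by pigeonhole some state repeats within the first 4 steps — that repeat gives the pumpable loop.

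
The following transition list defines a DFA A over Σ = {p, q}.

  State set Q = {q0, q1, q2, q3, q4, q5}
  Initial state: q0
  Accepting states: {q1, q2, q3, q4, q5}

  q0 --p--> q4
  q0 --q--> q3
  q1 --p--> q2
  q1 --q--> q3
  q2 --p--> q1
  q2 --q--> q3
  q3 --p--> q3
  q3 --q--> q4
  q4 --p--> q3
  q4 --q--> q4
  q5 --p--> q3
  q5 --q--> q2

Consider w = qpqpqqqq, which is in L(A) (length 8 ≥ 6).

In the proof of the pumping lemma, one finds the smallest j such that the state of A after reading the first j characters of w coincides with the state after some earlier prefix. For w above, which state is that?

q3

State sequence: q0 -q-> q3 -p-> q3 -q-> q4 -p-> q3 -q-> q4 -q-> q4 -q-> q4 -q-> q4
First repeat at step 2: q3 was already visited.

The earliest repeat is at step j = 2: A is in q3, which it already visited at step i = 1.
Pumping length from the standard proof: p = 6 (the number of states). The repeated state found above gives |xy| = j ≤ 6 and |y| = j − i ≥ 1.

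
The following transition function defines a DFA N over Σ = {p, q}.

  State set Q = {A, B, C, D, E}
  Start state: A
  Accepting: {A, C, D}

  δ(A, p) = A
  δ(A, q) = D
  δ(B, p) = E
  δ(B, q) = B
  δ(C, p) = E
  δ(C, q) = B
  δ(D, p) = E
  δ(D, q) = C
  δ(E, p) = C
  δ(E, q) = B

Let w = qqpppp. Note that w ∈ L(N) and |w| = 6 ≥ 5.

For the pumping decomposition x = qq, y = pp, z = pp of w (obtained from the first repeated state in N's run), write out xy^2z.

xy^2z = qq·pp·pp·pp = qqpppppp.
Reading y = pp takes N from C back to C, so after x·y·y the machine is still in C, and z then leads to the accepting state C. Hence qqpppppp ∈ L(N).

qqpppppp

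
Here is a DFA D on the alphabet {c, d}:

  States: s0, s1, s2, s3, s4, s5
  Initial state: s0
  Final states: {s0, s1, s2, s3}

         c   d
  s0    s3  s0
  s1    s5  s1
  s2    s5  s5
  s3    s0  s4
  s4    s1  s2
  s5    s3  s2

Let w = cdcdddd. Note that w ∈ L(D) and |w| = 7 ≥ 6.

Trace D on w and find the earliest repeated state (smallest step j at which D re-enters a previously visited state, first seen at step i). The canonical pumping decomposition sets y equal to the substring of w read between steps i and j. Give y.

Run of D on w = c d c d d d d:
  step 0: s0  (start)
  step 1: s3  (read c: s0→s3)
  step 2: s4  (read d: s3→s4)
  step 3: s1  (read c: s4→s1)
  step 4: s1  (read d: s1→s1)   ← first repeat (s1 seen earlier)
  step 5: s1  (read d: s1→s1)
  step 6: s1  (read d: s1→s1)
  step 7: s1  (read d: s1→s1)

So i = 3, j = 4, giving x = w[0:3] = cdc, y = w[3:4] = d, z = w[4:7] = ddd.
Check: |xy| = 4 ≤ 6 and |y| = 1 ≥ 1. Reading y takes D from s1 back to s1, so every xyⁱz is accepted.

d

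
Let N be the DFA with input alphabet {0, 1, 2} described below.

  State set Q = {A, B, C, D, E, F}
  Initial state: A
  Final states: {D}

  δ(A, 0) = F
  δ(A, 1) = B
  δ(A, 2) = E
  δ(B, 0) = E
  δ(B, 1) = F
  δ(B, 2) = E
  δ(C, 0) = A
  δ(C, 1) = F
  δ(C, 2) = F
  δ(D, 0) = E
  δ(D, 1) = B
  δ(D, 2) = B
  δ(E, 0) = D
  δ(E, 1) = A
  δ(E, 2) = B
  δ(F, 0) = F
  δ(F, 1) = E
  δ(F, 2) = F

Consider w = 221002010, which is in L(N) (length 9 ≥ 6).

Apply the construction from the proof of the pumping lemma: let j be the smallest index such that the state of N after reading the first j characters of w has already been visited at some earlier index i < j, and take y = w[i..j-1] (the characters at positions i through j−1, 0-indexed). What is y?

State sequence: A -2-> E -2-> B -1-> F -0-> F -0-> F -2-> F -0-> F -1-> E -0-> D
First repeat at step 4: F was already visited.

So i = 3, j = 4, giving x = w[0:3] = 221, y = w[3:4] = 0, z = w[4:9] = 02010.
Check: |xy| = 4 ≤ 6 and |y| = 1 ≥ 1. Reading y takes N from F back to F, so every xyⁱz is accepted.

0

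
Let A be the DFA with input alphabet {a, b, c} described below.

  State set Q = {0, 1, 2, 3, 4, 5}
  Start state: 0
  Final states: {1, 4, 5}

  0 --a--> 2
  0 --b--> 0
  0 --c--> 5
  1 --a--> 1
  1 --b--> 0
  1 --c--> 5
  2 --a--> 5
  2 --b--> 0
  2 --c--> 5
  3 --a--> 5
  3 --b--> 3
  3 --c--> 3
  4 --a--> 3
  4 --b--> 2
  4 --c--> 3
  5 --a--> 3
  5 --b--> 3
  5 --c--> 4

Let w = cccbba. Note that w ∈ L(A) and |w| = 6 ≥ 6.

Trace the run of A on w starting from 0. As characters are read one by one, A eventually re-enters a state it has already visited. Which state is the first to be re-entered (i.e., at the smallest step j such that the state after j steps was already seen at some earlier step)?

3

State sequence: 0 -c-> 5 -c-> 4 -c-> 3 -b-> 3 -b-> 3 -a-> 5
First repeat at step 4: 3 was already visited.

The earliest repeat is at step j = 4: A is in 3, which it already visited at step i = 3.
Since A has 6 states, any run of length ≥ 6 visits 6+1 states, so by pigeonhole some state repeats within the first 6 steps — that repeat gives the pumpable loop.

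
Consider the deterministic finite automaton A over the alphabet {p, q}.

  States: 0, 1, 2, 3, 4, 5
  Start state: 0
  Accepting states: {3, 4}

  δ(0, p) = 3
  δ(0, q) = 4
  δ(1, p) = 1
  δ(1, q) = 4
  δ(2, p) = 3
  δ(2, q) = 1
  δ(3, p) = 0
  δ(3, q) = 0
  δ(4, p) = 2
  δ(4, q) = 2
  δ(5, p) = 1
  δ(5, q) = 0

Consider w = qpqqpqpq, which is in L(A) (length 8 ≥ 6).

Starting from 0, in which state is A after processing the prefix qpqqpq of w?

Run of A on the first 6 characters of w = q p q q p q:
  step 0: 0  (start)
  step 1: 4  (read q: 0→4)
  step 2: 2  (read p: 4→2)
  step 3: 1  (read q: 2→1)
  step 4: 4  (read q: 1→4)
  step 5: 2  (read p: 4→2)
  step 6: 1  (read q: 2→1)

After reading 6 characters, A is in state 1.
(This kind of state-tracing is the core of the pumping-lemma construction: with 6 states, pigeonhole forces a repeat within the first 6 steps.)

1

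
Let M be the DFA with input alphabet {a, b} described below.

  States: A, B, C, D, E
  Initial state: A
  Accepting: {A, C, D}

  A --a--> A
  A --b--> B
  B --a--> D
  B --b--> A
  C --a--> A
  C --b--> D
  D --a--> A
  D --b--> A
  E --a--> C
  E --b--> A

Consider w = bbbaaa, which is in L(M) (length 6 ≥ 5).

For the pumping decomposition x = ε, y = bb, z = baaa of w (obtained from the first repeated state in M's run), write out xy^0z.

baaa

xy⁰z = xz = ε·baaa = baaa.
Reading y = bb takes M from A back to A, so after x the machine is still in A, and z then leads to the accepting state A. Hence baaa ∈ L(M).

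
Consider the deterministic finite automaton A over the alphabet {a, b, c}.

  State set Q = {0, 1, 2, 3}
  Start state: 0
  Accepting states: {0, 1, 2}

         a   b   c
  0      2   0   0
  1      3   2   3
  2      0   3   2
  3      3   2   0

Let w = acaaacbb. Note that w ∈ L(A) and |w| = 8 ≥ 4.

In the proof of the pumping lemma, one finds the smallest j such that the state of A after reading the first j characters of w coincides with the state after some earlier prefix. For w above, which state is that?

2

State sequence: 0 -a-> 2 -c-> 2 -a-> 0 -a-> 2 -a-> 0 -c-> 0 -b-> 0 -b-> 0
First repeat at step 2: 2 was already visited.

The earliest repeat is at step j = 2: A is in 2, which it already visited at step i = 1.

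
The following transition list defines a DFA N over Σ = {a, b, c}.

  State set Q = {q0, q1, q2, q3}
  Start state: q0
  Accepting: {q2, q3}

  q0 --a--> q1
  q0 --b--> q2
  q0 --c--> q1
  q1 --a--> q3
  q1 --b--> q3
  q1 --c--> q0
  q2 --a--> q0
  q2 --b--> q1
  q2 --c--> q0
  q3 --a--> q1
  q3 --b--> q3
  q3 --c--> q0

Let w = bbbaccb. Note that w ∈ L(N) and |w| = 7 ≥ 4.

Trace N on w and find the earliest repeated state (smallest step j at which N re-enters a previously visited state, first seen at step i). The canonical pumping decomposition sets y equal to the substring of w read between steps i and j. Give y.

ba

State sequence: q0 -b-> q2 -b-> q1 -b-> q3 -a-> q1 -c-> q0 -c-> q1 -b-> q3
First repeat at step 4: q1 was already visited.

So i = 2, j = 4, giving x = w[0:2] = bb, y = w[2:4] = ba, z = w[4:7] = ccb.
Check: |xy| = 4 ≤ 4 and |y| = 2 ≥ 1. Reading y takes N from q1 back to q1, so every xyⁱz is accepted.
Since N has 4 states, any run of length ≥ 4 visits 4+1 states, so by pigeonhole some state repeats within the first 4 steps — that repeat gives the pumpable loop.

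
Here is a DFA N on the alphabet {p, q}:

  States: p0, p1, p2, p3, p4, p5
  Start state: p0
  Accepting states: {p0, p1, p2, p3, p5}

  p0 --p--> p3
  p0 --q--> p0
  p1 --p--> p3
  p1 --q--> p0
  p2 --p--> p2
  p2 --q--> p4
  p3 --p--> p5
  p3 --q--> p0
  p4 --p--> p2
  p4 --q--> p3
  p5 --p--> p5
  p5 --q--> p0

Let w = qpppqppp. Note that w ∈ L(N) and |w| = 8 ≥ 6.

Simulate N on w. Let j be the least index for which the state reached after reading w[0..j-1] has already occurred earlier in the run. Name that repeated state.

p0

State sequence: p0 -q-> p0 -p-> p3 -p-> p5 -p-> p5 -q-> p0 -p-> p3 -p-> p5 -p-> p5
First repeat at step 1: p0 was already visited.

The earliest repeat is at step j = 1: N is in p0, which it already visited at step i = 0.
Pumping length from the standard proof: p = 6 (the number of states). The repeated state found above gives |xy| = j ≤ 6 and |y| = j − i ≥ 1.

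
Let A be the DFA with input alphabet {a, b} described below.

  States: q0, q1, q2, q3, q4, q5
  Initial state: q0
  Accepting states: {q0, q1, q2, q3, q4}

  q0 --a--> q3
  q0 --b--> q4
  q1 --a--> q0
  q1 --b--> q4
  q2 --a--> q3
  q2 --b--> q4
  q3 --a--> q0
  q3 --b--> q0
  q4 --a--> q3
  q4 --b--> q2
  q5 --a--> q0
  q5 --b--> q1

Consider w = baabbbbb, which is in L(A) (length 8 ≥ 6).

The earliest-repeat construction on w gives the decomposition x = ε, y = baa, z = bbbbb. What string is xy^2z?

xy^2z = ε·baa·baa·bbbbb = baabaabbbbb.
Reading y = baa takes A from q0 back to q0, so after x·y·y the machine is still in q0, and z then leads to the accepting state q4. Hence baabaabbbbb ∈ L(A).

baabaabbbbb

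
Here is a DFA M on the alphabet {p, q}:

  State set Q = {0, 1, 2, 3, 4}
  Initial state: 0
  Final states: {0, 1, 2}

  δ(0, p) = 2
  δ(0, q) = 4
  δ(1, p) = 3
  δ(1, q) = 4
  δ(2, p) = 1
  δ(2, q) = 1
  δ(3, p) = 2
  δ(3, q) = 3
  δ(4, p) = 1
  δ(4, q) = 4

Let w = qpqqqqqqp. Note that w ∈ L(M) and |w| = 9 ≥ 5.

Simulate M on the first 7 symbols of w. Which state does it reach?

State sequence: 0 -q-> 4 -p-> 1 -q-> 4 -q-> 4 -q-> 4 -q-> 4 -q-> 4

After reading 7 characters, M is in state 4.

4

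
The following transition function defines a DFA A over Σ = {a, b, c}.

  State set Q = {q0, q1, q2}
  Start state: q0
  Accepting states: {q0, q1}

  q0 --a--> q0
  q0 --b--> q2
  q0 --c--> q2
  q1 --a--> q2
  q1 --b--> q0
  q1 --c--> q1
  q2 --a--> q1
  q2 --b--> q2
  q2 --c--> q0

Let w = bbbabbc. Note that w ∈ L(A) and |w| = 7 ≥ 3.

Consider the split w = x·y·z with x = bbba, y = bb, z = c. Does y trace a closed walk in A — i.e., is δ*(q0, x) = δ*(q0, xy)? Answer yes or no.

no

State sequence: q0 -b-> q2 -b-> q2 -b-> q2 -a-> q1 -b-> q0 -b-> q2

After x (step 4): q1. After xy (step 6): q2.
They differ (q1 ≠ q2), so y is not a cycle from the state after x; this split is not the one the pumping-lemma construction produces, and pumping y need not keep the string in L(A).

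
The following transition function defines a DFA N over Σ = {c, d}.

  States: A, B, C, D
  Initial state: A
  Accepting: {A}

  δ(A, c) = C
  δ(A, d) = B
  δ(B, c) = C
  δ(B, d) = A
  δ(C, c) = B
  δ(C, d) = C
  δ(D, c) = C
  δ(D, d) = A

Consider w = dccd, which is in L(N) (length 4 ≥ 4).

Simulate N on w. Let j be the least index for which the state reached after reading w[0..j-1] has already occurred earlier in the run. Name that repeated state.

State sequence: A -d-> B -c-> C -c-> B -d-> A
First repeat at step 3: B was already visited.

The earliest repeat is at step j = 3: N is in B, which it already visited at step i = 1.
The DFA has 4 states, so the proof of the pumping lemma guarantees a repeated state among the first 4+1 visited; the segment between the two visits is the pumpable y.

B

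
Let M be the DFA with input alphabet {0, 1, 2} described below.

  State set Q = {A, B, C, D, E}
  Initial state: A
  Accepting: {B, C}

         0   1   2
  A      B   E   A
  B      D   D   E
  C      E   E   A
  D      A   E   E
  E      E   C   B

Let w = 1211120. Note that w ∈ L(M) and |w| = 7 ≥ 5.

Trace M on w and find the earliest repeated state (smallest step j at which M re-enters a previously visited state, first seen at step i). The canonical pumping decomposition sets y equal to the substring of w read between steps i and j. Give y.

State sequence: A -1-> E -2-> B -1-> D -1-> E -1-> C -2-> A -0-> B
First repeat at step 4: E was already visited.

So i = 1, j = 4, giving x = w[0:1] = 1, y = w[1:4] = 211, z = w[4:7] = 120.
Check: |xy| = 4 ≤ 5 and |y| = 3 ≥ 1. Reading y takes M from E back to E, so every xyⁱz is accepted.

211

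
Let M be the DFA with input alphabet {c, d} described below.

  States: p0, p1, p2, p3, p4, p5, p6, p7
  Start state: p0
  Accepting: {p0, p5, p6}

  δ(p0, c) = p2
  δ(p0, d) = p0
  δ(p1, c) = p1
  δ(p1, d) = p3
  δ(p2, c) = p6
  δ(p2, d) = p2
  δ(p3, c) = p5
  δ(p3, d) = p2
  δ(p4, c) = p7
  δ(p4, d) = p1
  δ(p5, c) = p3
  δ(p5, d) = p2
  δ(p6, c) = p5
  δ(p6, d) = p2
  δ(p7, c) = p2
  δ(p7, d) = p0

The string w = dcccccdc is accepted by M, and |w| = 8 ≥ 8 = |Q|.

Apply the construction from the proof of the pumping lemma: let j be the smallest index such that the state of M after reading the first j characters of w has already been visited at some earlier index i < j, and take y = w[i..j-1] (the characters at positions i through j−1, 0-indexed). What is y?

d

State sequence: p0 -d-> p0 -c-> p2 -c-> p6 -c-> p5 -c-> p3 -c-> p5 -d-> p2 -c-> p6
First repeat at step 1: p0 was already visited.

So i = 0, j = 1, giving x = w[0:0] = ε, y = w[0:1] = d, z = w[1:8] = cccccdc.
Check: |xy| = 1 ≤ 8 and |y| = 1 ≥ 1. Reading y takes M from p0 back to p0, so every xyⁱz is accepted.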